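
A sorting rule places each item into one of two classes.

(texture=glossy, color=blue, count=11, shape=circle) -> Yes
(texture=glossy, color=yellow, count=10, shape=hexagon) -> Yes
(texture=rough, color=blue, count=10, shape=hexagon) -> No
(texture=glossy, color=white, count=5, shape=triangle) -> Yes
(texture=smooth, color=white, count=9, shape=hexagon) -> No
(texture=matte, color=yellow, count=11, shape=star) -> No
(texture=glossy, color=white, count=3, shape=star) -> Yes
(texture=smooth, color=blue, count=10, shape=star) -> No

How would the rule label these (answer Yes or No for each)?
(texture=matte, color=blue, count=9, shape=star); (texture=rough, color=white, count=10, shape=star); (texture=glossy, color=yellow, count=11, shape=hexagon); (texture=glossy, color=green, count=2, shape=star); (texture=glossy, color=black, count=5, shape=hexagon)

No, No, Yes, Yes, Yes

Every 'Yes' example satisfies: texture is glossy. None of the 'No' examples do.
(texture=matte, color=blue, count=9, shape=star): texture is matte, fails the rule → No.
(texture=rough, color=white, count=10, shape=star): texture is rough, fails the rule → No.
(texture=glossy, color=yellow, count=11, shape=hexagon): texture is glossy, meets the rule → Yes.
(texture=glossy, color=green, count=2, shape=star): texture is glossy, meets the rule → Yes.
(texture=glossy, color=black, count=5, shape=hexagon): texture is glossy, meets the rule → Yes.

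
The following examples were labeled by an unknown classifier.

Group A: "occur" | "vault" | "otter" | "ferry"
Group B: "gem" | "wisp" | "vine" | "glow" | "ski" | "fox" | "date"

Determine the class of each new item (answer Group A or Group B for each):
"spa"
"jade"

A rule that fits every label: length 5 — true of each 'Group A' example, false of each 'Group B' one.

Group B, Group B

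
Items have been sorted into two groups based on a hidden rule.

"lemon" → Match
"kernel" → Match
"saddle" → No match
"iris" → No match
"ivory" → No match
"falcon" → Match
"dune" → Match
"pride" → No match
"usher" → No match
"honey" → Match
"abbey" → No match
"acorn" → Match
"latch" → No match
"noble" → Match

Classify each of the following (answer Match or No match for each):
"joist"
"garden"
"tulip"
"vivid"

Looking at the examples, the only property every 'Match' case has and every 'No match' case lacks is: contains 'n'.
No match: "joist", since no 'n'. Match: "garden", since has 'n'. No match: "tulip", since no 'n'. No match: "vivid", since no 'n'.

No match, Match, No match, No match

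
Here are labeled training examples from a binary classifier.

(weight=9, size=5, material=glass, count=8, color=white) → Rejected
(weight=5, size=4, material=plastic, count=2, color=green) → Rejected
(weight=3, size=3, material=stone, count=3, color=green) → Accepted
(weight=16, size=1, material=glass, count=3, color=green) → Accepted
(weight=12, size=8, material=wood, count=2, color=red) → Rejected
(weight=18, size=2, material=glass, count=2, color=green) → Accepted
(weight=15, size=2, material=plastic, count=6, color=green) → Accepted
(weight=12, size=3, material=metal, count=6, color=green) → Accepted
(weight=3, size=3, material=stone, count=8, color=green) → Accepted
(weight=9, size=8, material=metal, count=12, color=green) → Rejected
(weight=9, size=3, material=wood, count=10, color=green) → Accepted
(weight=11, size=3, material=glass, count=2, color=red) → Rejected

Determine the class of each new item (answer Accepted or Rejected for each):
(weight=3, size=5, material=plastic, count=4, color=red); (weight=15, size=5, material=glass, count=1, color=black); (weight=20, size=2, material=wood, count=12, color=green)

The rule appears to be: color is green AND size ≤ 3.
(weight=3, size=5, material=plastic, count=4, color=red): color is red, size = 5, doesn't match → Rejected.
(weight=15, size=5, material=glass, count=1, color=black): color is black, size = 5, doesn't match → Rejected.
(weight=20, size=2, material=wood, count=12, color=green): color is green, size = 2, meets the rule → Accepted.

Rejected, Rejected, Accepted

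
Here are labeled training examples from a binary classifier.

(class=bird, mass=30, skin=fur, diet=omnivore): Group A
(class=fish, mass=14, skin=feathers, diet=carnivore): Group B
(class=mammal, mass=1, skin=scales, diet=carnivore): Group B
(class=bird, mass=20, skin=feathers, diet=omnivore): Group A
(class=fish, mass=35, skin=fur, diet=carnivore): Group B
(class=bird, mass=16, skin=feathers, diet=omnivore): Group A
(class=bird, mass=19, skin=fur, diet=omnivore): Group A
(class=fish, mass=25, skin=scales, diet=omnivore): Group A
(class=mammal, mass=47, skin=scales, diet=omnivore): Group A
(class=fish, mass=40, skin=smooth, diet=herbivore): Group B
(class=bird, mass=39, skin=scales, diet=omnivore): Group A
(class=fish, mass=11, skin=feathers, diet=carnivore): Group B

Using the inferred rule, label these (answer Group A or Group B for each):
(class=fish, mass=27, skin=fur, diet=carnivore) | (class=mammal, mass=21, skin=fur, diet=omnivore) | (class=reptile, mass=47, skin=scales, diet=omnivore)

One predicate separates the groups cleanly: diet is omnivore.

Group B, Group A, Group A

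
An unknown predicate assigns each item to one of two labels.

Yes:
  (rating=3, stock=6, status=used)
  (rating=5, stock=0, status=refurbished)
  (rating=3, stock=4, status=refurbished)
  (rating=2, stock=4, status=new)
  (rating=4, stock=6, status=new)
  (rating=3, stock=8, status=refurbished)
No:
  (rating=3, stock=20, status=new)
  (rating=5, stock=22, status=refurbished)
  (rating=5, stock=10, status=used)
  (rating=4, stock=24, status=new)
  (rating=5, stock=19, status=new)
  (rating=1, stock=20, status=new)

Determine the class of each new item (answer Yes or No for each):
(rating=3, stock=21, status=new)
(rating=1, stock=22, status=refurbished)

The common property of the 'Yes' items is: stock ≤ 8. No 'No' item has it.
(rating=3, stock=21, status=new) → stock = 21 → No. (rating=1, stock=22, status=refurbished) → stock = 22 → No.

No, No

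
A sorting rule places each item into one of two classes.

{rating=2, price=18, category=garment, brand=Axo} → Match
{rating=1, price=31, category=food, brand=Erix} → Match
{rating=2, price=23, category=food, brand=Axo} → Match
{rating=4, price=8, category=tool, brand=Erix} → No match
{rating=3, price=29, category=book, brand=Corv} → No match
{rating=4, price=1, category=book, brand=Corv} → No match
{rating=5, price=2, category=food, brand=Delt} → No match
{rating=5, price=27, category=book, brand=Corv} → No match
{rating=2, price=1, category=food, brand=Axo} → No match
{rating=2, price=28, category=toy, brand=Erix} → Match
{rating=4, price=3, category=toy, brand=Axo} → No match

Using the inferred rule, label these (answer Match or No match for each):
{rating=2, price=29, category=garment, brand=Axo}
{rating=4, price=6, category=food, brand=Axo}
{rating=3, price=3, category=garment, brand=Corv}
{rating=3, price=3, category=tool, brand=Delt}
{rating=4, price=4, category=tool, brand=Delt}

Every 'Match' example satisfies: rating ≤ 2 AND price ≥ 2. None of the 'No match' examples do.
Match: {rating=2, price=29, category=garment, brand=Axo}, since rating = 2, price = 29.
No match: {rating=4, price=6, category=food, brand=Axo}, since rating = 4, price = 6.
No match: {rating=3, price=3, category=garment, brand=Corv}, since rating = 3, price = 3.
No match: {rating=3, price=3, category=tool, brand=Delt}, since rating = 3, price = 3.
No match: {rating=4, price=4, category=tool, brand=Delt}, since rating = 4, price = 4.

Match, No match, No match, No match, No match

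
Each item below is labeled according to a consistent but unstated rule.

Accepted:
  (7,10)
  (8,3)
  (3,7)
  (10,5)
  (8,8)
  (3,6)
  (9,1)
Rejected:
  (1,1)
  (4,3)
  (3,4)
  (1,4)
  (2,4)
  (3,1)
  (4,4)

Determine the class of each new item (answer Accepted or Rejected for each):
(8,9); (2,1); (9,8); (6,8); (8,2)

Accepted, Rejected, Accepted, Accepted, Accepted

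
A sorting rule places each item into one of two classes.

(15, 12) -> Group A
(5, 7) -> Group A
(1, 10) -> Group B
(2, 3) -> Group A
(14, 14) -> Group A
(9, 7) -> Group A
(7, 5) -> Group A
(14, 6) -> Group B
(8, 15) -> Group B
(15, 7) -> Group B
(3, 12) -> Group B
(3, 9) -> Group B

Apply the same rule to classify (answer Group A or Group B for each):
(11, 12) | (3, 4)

Group A, Group A

The simplest hypothesis consistent with all the labels is: |first − second| ≤ 3.
(11, 12) — |11−12| = 1, hence Group A. (3, 4) — |3−4| = 1, hence Group A.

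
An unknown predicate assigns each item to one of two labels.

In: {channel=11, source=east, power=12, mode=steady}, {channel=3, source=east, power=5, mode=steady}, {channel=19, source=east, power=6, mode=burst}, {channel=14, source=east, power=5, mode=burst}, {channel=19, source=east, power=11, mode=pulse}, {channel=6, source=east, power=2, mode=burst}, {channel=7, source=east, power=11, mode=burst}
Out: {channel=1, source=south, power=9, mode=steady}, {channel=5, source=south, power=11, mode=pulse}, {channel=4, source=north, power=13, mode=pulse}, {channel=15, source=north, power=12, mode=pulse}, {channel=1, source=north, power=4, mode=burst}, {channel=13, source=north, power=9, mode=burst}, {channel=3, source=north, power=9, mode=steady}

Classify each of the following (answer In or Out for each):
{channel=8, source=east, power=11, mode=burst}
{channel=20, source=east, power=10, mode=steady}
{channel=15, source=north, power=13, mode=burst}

In, In, Out

The classifier is using: source is east.
{channel=8, source=east, power=11, mode=burst} → source is east → In. {channel=20, source=east, power=10, mode=steady} → source is east → In. {channel=15, source=north, power=13, mode=burst} → source is north → Out.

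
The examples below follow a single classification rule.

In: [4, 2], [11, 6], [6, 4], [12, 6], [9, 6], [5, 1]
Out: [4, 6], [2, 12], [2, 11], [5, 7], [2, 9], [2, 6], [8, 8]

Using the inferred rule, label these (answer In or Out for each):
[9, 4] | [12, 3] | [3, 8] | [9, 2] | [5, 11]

The common property of the 'In' items is: first > second. No 'Out' item has it.
In: [9, 4], since 9 > 4.
In: [12, 3], since 12 > 3.
Out: [3, 8], since 3 < 8.
In: [9, 2], since 9 > 2.
Out: [5, 11], since 5 < 11.

In, In, Out, In, Out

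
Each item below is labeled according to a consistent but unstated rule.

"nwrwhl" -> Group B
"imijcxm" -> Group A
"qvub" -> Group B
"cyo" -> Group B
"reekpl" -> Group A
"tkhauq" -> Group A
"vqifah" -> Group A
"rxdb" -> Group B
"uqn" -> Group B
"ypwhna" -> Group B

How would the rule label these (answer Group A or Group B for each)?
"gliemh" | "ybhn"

Rule: has ≥ 2 vowels. This holds for each 'Group A' example and fails for each 'Group B' one.
"gliemh" — 2 vowels, hence Group A.
"ybhn" — 0 vowels, hence Group B.

Group A, Group B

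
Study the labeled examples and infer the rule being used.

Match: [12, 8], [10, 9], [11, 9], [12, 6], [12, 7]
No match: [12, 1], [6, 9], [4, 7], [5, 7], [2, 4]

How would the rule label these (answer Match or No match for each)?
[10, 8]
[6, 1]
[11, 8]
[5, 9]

Match, No match, Match, No match

The pattern is that an item is 'Match' exactly when: sum ≥ 18.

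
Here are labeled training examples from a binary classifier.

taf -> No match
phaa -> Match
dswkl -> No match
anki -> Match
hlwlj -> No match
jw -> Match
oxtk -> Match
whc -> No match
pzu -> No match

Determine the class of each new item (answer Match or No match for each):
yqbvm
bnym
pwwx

The simplest hypothesis consistent with all the labels is: even length.
yqbvm: length 5 — does not satisfy this, so No match.
bnym: length 4 — qualifies, so Match.
pwwx: length 4 — qualifies, so Match.

No match, Match, Match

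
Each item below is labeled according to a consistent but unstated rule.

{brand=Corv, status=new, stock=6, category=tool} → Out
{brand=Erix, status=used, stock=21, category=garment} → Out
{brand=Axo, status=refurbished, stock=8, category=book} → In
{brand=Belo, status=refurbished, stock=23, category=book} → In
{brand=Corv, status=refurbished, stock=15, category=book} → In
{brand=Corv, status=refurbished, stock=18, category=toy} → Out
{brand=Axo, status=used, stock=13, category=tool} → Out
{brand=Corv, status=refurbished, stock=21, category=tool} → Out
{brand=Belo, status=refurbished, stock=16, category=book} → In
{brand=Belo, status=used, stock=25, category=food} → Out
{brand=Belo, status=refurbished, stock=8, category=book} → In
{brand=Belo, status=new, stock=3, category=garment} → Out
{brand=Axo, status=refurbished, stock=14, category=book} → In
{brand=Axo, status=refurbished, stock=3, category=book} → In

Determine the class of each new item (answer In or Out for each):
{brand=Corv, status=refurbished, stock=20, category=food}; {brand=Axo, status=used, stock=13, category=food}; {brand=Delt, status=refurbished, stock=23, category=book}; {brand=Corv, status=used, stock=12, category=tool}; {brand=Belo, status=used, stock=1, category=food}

Out, Out, In, Out, Out

Every 'In' example satisfies: category is book. None of the 'Out' examples do.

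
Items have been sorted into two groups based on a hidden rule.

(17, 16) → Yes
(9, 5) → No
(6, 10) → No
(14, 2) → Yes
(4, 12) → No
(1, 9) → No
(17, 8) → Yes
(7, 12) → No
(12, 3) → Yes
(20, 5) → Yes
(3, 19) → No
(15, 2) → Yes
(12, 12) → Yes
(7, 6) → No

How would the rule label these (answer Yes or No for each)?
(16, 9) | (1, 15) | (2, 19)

Yes, No, No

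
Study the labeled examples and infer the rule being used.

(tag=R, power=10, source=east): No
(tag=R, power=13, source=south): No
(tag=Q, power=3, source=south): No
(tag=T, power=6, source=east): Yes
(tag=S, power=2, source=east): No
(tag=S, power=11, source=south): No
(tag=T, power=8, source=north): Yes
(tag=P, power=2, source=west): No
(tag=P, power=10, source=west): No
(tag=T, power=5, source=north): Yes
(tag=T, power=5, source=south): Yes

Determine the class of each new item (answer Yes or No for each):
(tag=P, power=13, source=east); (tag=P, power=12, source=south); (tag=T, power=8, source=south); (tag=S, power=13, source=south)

The rule appears to be: tag is T.
(tag=P, power=13, source=east) → tag is P → No. (tag=P, power=12, source=south) → tag is P → No. (tag=T, power=8, source=south) → tag is T → Yes. (tag=S, power=13, source=south) → tag is S → No.

No, No, Yes, No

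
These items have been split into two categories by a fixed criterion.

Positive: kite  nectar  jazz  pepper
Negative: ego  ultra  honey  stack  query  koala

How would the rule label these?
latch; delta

Checking candidate rules against both groups, what survives is: even length.
Negative: latch, since length 5.
Negative: delta, since length 5.

Negative, Negative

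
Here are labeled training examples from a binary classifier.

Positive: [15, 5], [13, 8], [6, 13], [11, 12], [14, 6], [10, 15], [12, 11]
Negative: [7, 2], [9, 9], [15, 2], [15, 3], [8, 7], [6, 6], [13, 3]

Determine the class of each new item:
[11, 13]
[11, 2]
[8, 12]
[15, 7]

Positive, Negative, Positive, Positive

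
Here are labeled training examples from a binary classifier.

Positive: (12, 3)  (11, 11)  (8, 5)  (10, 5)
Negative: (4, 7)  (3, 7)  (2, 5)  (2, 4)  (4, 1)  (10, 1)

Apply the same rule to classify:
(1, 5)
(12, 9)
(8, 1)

One predicate separates the groups cleanly: sum ≥ 13.
(1, 5): 1+5 = 6 — does not pass, so Negative. (12, 9): 12+9 = 21 — checks out, so Positive. (8, 1): 8+1 = 9 — does not pass, so Negative.

Negative, Positive, Negative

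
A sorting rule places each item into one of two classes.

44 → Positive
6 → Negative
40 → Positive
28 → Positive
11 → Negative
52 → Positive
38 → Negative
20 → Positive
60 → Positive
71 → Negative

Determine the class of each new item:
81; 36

The distinguishing property — multiple of 4 — holds for all the 'Positive' cases and none of the 'Negative' cases.
81: 81 = 4·20 + 1, doesn't match → Negative. 36: 36 = 4·9, passes → Positive.

Negative, Positive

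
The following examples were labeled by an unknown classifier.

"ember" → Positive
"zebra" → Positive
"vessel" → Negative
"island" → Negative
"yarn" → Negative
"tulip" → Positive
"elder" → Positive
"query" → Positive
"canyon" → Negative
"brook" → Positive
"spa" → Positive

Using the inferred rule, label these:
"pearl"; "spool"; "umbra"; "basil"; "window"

The distinguishing property — odd length — holds for all the 'Positive' cases and none of the 'Negative' cases.
"pearl": length 5 — fits, so Positive.
"spool": length 5 — fits, so Positive.
"umbra": length 5 — fits, so Positive.
"basil": length 5 — fits, so Positive.
"window": length 6 — fails this test, so Negative.

Positive, Positive, Positive, Positive, Negative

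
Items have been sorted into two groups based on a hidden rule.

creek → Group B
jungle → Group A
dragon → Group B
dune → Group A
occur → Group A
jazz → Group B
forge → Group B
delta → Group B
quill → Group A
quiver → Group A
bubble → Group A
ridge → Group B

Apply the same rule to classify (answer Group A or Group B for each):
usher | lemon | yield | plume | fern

The common property of the 'Group A' items is: contains 'u'. No 'Group B' item has it.
usher: has 'u', checks out → Group A.
lemon: no 'u', doesn't qualify → Group B.
yield: no 'u', doesn't qualify → Group B.
plume: has 'u', checks out → Group A.
fern: no 'u', doesn't qualify → Group B.

Group A, Group B, Group B, Group A, Group B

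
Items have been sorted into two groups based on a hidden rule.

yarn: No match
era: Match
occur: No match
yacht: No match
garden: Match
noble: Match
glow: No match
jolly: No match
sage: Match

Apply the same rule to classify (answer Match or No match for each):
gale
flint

The pattern is that an item is 'Match' exactly when: contains 'e'.

Match, No match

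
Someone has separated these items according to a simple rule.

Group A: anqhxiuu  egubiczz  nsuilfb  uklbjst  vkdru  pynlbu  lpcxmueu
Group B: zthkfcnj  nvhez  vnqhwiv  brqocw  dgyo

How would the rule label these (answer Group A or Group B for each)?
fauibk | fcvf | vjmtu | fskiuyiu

Every 'Group A' example satisfies: contains 'u'. None of the 'Group B' examples do.
fauibk → has 'u' → Group A.
fcvf → no 'u' → Group B.
vjmtu → has 'u' → Group A.
fskiuyiu → has 'u' → Group A.

Group A, Group B, Group A, Group A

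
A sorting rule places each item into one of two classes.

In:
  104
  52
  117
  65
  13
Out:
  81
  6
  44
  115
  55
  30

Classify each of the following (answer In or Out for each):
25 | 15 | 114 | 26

Out, Out, Out, In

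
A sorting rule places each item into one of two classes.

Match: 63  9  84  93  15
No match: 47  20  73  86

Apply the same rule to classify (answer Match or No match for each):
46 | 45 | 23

No match, Match, No match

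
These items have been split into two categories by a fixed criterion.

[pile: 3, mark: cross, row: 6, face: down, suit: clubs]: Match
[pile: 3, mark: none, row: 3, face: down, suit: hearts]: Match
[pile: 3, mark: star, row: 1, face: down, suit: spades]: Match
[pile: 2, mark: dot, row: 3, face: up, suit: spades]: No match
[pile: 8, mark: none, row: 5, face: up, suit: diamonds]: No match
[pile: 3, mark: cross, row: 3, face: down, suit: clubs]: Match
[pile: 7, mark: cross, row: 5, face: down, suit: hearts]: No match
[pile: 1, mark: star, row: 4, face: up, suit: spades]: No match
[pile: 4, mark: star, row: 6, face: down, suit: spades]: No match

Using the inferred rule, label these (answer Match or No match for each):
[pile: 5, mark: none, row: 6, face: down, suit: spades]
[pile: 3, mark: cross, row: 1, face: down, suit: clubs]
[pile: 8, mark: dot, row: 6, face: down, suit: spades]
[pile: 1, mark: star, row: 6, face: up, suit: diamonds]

'Match' ⟺ pile = 3.
[pile: 5, mark: none, row: 6, face: down, suit: spades]: No match (pile = 5). [pile: 3, mark: cross, row: 1, face: down, suit: clubs]: Match (pile = 3). [pile: 8, mark: dot, row: 6, face: down, suit: spades]: No match (pile = 8). [pile: 1, mark: star, row: 6, face: up, suit: diamonds]: No match (pile = 1).

No match, Match, No match, No match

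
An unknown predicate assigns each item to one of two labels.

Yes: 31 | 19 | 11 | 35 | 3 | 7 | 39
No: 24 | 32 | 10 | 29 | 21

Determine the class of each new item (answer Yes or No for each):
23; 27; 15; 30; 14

Yes, Yes, Yes, No, No

A rule that fits every label: ≡ 3 (mod 4) — true of each 'Yes' example, false of each 'No' one.
23 — 23 mod 4 = 3, hence Yes.
27 — 27 mod 4 = 3, hence Yes.
15 — 15 mod 4 = 3, hence Yes.
30 — 30 mod 4 = 2, hence No.
14 — 14 mod 4 = 2, hence No.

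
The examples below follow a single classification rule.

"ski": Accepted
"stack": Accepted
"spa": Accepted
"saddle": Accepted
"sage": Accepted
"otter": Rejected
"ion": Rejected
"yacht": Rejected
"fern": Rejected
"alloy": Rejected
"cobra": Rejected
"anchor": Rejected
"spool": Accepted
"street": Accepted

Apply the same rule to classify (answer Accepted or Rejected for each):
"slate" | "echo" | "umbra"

The rule appears to be: contains 's'.
"slate" — has 's', hence Accepted. "echo" — no 's', hence Rejected. "umbra" — no 's', hence Rejected.

Accepted, Rejected, Rejected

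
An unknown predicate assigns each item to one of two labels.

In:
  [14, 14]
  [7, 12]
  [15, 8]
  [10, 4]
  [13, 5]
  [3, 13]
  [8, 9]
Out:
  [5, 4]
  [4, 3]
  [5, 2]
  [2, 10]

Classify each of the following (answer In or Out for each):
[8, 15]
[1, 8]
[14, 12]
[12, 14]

A rule that fits every label: sum ≥ 14 — true of each 'In' example, false of each 'Out' one.
In: [8, 15], since 8+15 = 23. Out: [1, 8], since 1+8 = 9. In: [14, 12], since 14+12 = 26. In: [12, 14], since 12+14 = 26.

In, Out, In, In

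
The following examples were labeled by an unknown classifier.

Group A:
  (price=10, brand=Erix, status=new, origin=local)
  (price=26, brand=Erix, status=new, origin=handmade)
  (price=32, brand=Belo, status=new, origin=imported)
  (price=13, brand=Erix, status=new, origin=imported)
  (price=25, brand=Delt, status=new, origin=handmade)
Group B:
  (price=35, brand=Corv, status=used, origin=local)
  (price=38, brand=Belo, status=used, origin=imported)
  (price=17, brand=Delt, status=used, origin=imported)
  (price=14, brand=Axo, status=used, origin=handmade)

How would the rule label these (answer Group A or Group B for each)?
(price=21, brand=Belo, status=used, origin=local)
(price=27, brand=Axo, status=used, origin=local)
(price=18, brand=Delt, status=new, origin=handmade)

Group B, Group B, Group A

Every 'Group A' example satisfies: status is new. None of the 'Group B' examples do.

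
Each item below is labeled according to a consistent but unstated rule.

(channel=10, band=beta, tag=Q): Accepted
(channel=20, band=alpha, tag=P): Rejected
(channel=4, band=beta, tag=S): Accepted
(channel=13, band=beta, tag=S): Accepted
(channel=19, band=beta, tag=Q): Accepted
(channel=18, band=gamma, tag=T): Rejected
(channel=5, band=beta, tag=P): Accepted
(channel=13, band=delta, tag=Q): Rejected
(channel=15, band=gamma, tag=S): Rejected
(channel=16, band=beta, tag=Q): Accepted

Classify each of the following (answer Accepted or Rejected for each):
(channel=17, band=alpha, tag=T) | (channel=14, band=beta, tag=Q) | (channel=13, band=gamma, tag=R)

Every 'Accepted' example satisfies: band is beta. None of the 'Rejected' examples do.
(channel=17, band=alpha, tag=T) — band is alpha, hence Rejected.
(channel=14, band=beta, tag=Q) — band is beta, hence Accepted.
(channel=13, band=gamma, tag=R) — band is gamma, hence Rejected.

Rejected, Accepted, Rejected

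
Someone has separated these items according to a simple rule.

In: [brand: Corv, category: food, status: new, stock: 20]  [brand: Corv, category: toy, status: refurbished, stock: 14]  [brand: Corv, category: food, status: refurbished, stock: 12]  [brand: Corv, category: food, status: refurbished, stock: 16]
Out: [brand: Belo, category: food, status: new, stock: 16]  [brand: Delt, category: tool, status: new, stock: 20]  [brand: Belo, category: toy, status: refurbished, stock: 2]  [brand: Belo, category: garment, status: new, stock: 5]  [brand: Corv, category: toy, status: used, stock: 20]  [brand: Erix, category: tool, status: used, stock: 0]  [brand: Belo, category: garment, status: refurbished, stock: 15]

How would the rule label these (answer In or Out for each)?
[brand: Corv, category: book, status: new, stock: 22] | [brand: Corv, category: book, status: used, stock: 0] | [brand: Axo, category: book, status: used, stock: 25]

In, Out, Out

A rule that fits every label: brand is Corv AND status is not used — true of each 'In' example, false of each 'Out' one.
In: [brand: Corv, category: book, status: new, stock: 22], since brand is Corv, status is new.
Out: [brand: Corv, category: book, status: used, stock: 0], since brand is Corv, status is used.
Out: [brand: Axo, category: book, status: used, stock: 25], since brand is Axo, status is used.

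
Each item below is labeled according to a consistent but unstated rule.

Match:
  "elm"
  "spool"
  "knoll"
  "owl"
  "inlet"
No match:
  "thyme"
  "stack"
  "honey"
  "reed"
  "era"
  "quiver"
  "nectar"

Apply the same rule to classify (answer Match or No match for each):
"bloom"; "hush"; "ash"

Match, No match, No match

Checking candidate rules against both groups, what survives is: contains 'l'.
"bloom" → has 'l' → Match. "hush" → no 'l' → No match. "ash" → no 'l' → No match.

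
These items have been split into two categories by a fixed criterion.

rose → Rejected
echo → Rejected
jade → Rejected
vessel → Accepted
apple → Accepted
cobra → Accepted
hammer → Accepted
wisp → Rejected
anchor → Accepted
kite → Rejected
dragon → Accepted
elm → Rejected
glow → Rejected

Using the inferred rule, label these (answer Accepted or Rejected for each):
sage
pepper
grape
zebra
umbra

The pattern is that an item is 'Accepted' exactly when: length ≥ 5.

Rejected, Accepted, Accepted, Accepted, Accepted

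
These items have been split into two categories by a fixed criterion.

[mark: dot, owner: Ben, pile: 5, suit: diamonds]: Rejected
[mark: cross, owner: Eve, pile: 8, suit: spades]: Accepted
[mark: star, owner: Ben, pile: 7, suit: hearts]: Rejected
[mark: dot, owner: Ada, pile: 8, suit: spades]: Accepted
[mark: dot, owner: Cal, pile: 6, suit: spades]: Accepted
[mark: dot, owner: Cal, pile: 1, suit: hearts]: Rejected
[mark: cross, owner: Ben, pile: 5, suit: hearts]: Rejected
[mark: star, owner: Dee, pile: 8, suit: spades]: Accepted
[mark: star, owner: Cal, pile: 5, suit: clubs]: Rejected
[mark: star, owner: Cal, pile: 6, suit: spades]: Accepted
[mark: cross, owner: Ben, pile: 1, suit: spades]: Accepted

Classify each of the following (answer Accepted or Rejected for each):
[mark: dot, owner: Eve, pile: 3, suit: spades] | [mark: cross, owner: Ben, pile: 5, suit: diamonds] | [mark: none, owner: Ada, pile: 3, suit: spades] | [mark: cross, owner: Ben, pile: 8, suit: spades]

Accepted, Rejected, Accepted, Accepted

The distinguishing property — suit is spades — holds for all the 'Accepted' cases and none of the 'Rejected' cases.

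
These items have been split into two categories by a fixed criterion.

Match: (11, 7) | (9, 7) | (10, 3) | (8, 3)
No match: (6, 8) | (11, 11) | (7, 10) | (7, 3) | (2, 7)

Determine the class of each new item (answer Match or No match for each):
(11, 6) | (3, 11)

Rule: first > second AND sum ≥ 11. This holds for each 'Match' example and fails for each 'No match' one.

Match, No match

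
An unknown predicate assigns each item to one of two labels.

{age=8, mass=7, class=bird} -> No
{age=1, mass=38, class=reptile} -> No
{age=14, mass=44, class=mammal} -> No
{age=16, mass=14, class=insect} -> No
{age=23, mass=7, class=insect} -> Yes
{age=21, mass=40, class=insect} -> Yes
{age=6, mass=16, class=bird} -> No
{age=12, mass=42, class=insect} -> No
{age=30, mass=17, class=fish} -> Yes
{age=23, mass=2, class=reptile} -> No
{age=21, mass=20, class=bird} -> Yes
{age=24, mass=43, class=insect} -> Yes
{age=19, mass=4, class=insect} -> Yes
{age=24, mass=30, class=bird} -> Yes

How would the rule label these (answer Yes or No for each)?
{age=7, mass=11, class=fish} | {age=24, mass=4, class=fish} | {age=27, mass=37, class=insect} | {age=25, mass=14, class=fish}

The distinguishing property — mass ≥ 4 AND age ≥ 19 — holds for all the 'Yes' cases and none of the 'No' cases.
{age=7, mass=11, class=fish} → mass = 11, age = 7 → No.
{age=24, mass=4, class=fish} → mass = 4, age = 24 → Yes.
{age=27, mass=37, class=insect} → mass = 37, age = 27 → Yes.
{age=25, mass=14, class=fish} → mass = 14, age = 25 → Yes.

No, Yes, Yes, Yes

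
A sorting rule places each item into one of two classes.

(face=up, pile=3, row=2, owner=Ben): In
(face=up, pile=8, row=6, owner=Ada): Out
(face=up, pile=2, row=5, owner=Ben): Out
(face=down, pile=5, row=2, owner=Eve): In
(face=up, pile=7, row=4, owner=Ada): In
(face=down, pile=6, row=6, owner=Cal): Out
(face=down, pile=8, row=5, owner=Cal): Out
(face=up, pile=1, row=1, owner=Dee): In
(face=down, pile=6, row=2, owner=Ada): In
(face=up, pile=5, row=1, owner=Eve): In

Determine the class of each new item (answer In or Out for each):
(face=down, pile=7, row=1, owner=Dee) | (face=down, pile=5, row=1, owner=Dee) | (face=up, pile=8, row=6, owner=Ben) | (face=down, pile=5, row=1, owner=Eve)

In, In, Out, In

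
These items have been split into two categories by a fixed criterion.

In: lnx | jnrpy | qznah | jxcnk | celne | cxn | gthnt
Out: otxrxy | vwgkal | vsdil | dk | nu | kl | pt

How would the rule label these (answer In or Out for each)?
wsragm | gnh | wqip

The pattern is that an item is 'In' exactly when: odd length AND contains 'n'.

Out, In, Out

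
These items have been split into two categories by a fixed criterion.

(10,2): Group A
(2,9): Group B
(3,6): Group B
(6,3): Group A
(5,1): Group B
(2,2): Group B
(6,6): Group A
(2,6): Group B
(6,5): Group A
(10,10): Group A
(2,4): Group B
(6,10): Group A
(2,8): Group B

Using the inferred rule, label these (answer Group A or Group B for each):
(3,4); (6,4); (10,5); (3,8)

Group B, Group A, Group A, Group B

The simplest hypothesis consistent with all the labels is: first ≥ 6.
(3,4): first 3, lacks this property → Group B.
(6,4): first 6, fits → Group A.
(10,5): first 10, fits → Group A.
(3,8): first 3, lacks this property → Group B.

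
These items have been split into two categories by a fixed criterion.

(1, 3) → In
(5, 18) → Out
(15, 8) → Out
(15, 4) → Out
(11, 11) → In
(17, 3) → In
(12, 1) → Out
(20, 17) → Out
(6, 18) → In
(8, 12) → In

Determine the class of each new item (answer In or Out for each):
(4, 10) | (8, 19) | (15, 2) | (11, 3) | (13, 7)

Comparing the two groups points to one rule — sum is even.

In, Out, Out, In, In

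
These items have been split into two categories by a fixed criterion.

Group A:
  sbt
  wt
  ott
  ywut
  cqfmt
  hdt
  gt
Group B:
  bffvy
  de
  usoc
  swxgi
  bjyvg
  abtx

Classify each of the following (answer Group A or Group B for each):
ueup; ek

Comparing the two groups points to one rule — ends with 't'.
ueup: ends with 'p' — does not fit, so Group B.
ek: ends with 'k' — does not fit, so Group B.

Group B, Group B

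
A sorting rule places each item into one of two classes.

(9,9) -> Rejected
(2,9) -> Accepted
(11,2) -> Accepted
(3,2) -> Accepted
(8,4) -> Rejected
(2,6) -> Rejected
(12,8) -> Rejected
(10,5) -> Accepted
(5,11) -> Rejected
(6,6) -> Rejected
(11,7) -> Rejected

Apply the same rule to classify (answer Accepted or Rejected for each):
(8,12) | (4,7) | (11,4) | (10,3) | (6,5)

Rejected, Accepted, Accepted, Accepted, Accepted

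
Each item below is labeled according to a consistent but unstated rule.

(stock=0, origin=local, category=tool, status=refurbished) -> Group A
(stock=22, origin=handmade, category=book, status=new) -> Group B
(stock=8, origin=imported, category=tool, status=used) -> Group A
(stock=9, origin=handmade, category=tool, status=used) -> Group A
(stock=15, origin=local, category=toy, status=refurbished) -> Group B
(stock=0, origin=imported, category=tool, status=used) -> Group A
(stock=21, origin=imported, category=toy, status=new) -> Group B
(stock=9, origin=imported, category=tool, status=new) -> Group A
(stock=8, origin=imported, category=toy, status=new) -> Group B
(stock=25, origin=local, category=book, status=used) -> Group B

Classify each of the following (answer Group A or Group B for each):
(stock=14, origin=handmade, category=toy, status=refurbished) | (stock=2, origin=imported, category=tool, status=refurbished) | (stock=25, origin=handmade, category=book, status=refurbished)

Group B, Group A, Group B

The rule appears to be: category is tool.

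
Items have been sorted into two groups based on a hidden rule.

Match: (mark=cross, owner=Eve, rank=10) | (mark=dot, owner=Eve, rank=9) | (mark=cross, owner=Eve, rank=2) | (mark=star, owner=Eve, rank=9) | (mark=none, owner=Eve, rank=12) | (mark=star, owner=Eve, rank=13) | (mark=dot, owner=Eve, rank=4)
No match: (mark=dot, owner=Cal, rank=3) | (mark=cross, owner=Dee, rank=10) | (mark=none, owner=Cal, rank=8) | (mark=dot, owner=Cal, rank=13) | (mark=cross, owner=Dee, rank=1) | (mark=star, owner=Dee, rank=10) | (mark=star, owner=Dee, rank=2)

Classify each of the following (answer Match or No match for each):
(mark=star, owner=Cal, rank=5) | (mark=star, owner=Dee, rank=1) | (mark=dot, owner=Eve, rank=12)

Looking at the examples, the only property every 'Match' case has and every 'No match' case lacks is: owner is Eve.
(mark=star, owner=Cal, rank=5): No match (owner is Cal). (mark=star, owner=Dee, rank=1): No match (owner is Dee). (mark=dot, owner=Eve, rank=12): Match (owner is Eve).

No match, No match, Match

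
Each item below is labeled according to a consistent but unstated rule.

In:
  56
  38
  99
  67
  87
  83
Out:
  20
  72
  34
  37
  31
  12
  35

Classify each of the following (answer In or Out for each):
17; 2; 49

Out, Out, In

All 'In' examples share one property — digit sum ≥ 11 — and every 'Out' example lacks it.
Out: 17, since digit sum 1+7 = 8.
Out: 2, since digit sum 2.
In: 49, since digit sum 4+9 = 13.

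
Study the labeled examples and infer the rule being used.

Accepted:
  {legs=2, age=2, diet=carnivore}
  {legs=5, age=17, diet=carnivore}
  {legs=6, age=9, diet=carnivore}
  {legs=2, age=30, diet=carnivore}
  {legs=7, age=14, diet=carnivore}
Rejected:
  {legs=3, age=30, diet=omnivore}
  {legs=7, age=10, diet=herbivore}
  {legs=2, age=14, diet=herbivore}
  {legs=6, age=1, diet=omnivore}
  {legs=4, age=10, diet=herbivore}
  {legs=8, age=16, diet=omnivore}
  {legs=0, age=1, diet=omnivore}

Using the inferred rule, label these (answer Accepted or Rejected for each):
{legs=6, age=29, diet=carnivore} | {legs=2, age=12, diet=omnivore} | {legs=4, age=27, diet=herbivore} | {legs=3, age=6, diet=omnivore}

Comparing the two groups points to one rule — diet is carnivore.
{legs=6, age=29, diet=carnivore}: Accepted (diet is carnivore).
{legs=2, age=12, diet=omnivore}: Rejected (diet is omnivore).
{legs=4, age=27, diet=herbivore}: Rejected (diet is herbivore).
{legs=3, age=6, diet=omnivore}: Rejected (diet is omnivore).

Accepted, Rejected, Rejected, Rejected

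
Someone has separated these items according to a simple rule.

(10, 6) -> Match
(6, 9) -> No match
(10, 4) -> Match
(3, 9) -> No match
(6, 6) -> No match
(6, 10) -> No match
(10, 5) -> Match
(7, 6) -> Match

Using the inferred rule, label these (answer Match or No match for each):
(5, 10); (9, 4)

The common property of the 'Match' items is: first > second. No 'No match' item has it.

No match, Match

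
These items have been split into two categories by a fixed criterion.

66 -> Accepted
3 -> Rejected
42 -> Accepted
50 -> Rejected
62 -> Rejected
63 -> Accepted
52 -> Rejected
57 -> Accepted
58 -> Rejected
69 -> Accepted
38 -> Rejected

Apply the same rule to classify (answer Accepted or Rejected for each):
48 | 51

The distinguishing property — multiple of 3 AND at least 38 — holds for all the 'Accepted' cases and none of the 'Rejected' cases.
48: 48 = 3·16, 48 ≥ 38, matches → Accepted.
51: 51 = 3·17, 51 ≥ 38, matches → Accepted.

Accepted, Accepted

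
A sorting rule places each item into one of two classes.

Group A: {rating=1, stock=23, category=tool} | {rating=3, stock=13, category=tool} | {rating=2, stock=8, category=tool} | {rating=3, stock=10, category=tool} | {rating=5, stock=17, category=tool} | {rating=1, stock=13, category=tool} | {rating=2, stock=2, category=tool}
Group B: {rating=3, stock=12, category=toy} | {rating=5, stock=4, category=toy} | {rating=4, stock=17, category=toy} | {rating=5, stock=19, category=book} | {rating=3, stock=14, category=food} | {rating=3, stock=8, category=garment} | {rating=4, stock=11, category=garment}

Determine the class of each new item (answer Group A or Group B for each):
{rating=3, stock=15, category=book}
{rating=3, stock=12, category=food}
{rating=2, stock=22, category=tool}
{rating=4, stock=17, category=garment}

Group B, Group B, Group A, Group B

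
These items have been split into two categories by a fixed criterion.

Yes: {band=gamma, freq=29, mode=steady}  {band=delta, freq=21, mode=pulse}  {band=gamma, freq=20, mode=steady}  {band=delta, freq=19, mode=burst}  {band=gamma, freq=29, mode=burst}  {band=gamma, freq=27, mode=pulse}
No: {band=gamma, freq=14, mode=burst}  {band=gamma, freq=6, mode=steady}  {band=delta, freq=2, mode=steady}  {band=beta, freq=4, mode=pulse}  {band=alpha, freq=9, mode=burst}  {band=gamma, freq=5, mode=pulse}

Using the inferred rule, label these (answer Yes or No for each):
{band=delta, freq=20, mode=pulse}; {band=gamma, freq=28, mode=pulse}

Yes, Yes

The pattern is that an item is 'Yes' exactly when: freq ≥ 19.
Yes: {band=delta, freq=20, mode=pulse}, since freq = 20. Yes: {band=gamma, freq=28, mode=pulse}, since freq = 28.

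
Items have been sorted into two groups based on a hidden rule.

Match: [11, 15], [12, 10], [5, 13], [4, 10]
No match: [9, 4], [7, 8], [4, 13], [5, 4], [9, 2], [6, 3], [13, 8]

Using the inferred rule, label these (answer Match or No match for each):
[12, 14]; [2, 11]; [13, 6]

Match, No match, No match

The pattern is that an item is 'Match' exactly when: sum is even.
[12, 14]: 12+14 = 26, has this property → Match. [2, 11]: 2+11 = 13, does not pass → No match. [13, 6]: 13+6 = 19, does not pass → No match.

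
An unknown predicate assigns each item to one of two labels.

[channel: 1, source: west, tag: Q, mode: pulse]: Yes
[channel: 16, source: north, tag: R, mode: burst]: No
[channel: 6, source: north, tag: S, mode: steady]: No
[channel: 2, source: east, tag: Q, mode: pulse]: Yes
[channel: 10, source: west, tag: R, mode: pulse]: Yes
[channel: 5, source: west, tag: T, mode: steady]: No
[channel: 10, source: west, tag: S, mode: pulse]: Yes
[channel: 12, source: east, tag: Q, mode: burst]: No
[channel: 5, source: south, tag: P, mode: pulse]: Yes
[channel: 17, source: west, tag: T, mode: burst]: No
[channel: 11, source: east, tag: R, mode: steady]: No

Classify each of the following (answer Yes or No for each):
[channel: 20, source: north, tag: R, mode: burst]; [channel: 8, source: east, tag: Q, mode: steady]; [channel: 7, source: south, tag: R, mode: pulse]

The classifier is using: mode is pulse.
No: [channel: 20, source: north, tag: R, mode: burst], since mode is burst.
No: [channel: 8, source: east, tag: Q, mode: steady], since mode is steady.
Yes: [channel: 7, source: south, tag: R, mode: pulse], since mode is pulse.

No, No, Yes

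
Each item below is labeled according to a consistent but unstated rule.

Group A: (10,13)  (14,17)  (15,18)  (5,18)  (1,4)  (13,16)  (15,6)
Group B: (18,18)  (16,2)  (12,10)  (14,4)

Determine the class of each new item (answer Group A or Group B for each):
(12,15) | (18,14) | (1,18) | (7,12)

Group A, Group B, Group A, Group A

Looking at the examples, the only property every 'Group A' case has and every 'Group B' case lacks is: sum is odd.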